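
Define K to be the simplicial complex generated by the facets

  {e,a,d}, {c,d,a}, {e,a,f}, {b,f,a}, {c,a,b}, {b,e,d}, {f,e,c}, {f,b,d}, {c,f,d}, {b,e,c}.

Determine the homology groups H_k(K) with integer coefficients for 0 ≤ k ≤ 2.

Fix the vertex order a < b < c < d < e < f and write every simplex with vertices in increasing order. Then dim K = 2 and the simplices of K are:

  0-simplices (6): a, b, c, d, e, f
  1-simplices (15): ab, ac, ad, ae, af, bc, bd, be, bf, cd, ce, cf, de, df, ef
  2-simplices (10): abc, abf, acd, ade, aef, bce, bde, bdf, cdf, cef

giving chain groups C_0 ≅ Z^6, C_1 ≅ Z^15, C_2 ≅ Z^10.

∂_1: C_1 → C_0 is given by ∂[p,q] = [q] − [p]. For instance
  ∂ac = c − a.
The resulting 6×15 matrix has rank 5, and its Smith normal form has invariant factors (1,1,1,1,1).

The boundary map ∂_2: C_2 → C_1 sends each 2-simplex [p,q,r] to [q,r] − [p,r] + [p,q]. For instance
  ∂bdf = df − bf + bd,
  ∂aef = ef − af + ae.
The 15×10 boundary matrix has rank 10 and Smith normal form diag(1,1,1,1,1,1,1,1,1,2).

Computing H_k = (kernel of ∂_k) / (image of ∂_{k+1}):

  H_0: rank C_0 − rank ∂_1 = 6 − 5 = 1, and the invariant factors of ∂_1 are all 1, so H_0 = Z.
  H_1: rank ker ∂_1 − rank ∂_2 = (15 − 5) − 10 = 0, and ∂_2 has invariant factor 2 > 1, so H_1 = Z/2.
  H_2: rank ker ∂_2 − rank ∂_3 = (10 − 10) − 0 = 0, and there is no ∂_3, so H_2 = 0.

H_0 = Z,  H_1 = Z/2,  H_2 = 0.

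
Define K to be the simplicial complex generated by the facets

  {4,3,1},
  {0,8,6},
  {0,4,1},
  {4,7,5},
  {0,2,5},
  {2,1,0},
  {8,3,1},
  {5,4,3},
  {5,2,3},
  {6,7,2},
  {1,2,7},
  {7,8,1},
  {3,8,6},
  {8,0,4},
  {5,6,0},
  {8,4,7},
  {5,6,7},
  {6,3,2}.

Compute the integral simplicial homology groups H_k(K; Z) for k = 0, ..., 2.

H_0 = Z,  H_1 = Z ⊕ Z/2Z,  H_2 = 0.

Take the total order 0 < 1 < 2 < 3 < 4 < 5 < 6 < 7 < 8 on the vertex set. Then K (dimension 2) consists of the simplices:

  0-simplices (9): [0], [1], [2], [3], [4], [5], [6], [7], [8]
  1-simplices (27): (27 of them)
  2-simplices (18): [0,1,2], [0,1,4], [0,2,5], [0,4,8], [0,5,6], [0,6,8], [1,2,7], [1,3,4], [1,3,8], [1,7,8], [2,3,5], [2,3,6], [2,6,7], [3,4,5], [3,6,8], [4,5,7], [4,7,8], [5,6,7]

giving chain groups C_0 ≅ Z^9, C_1 ≅ Z^27, C_2 ≅ Z^18.

Boundary ∂_1: C_1 → C_0 is given by ∂[p,q] = [q] − [p].
As a 9×27 matrix over Z this has rank 8, with invariant factors (1,1,1,1,1,1,1,1).

∂_2: C_2 → C_1 acts by ∂[p,q,r] = [q,r] − [p,r] + [p,q]. For instance
  ∂[3,6,8] = [6,8] − [3,8] + [3,6],
  ∂[3,4,5] = [4,5] − [3,5] + [3,4].
As a 27×18 matrix over Z this has rank 18, with invariant factors (1,1,1,1,1,1,1,1,1,1,1,1,1,1,1,1,1,2).

Now H_k = ker ∂_k / im ∂_{k+1}, so:

  H_0: rank C_0 − rank ∂_1 = 9 − 8 = 1, and the invariant factors of ∂_1 are all 1, so H_0 ≅ Z.
  H_1: rank ker ∂_1 − rank ∂_2 = (27 − 8) − 18 = 1, and ∂_2 has invariant factor 2 > 1, so H_1 ≅ Z ⊕ Z/2Z.
  H_2: rank ker ∂_2 − rank ∂_3 = (18 − 18) − 0 = 0, and there is no ∂_3, so H_2 ≅ 0.

(K is a triangulation of the Klein bottle.)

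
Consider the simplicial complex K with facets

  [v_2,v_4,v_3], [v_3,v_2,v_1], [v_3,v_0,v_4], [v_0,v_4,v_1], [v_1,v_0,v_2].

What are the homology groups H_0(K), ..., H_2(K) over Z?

H_0 ≅ Z,  H_1 ≅ Z,  H_2 = 0.

Take the total order v_0 < v_1 < v_2 < v_3 < v_4 on the vertex set. Then K (dimension 2) consists of the simplices:

  0-simplices (5): [v_0], [v_1], [v_2], [v_3], [v_4]
  1-simplices (10): [v_0,v_1], [v_0,v_2], [v_0,v_3], [v_0,v_4], [v_1,v_2], [v_1,v_3], [v_1,v_4], [v_2,v_3], [v_2,v_4], [v_3,v_4]
  2-simplices (5): [v_0,v_1,v_2], [v_0,v_1,v_4], [v_0,v_3,v_4], [v_1,v_2,v_3], [v_2,v_3,v_4]

Hence C_0 ≅ Z^5, C_1 ≅ Z^10, C_2 ≅ Z^5.

∂_1: C_1 → C_0 is given by ∂[p,q] = [q] − [p]. For instance
  ∂[v_1,v_2] = [v_2] − [v_1].
The resulting 5×10 matrix has rank 4, and its Smith normal form has invariant factors (1,1,1,1).

∂_2: C_2 → C_1 sends each 2-simplex [p,q,r] to [q,r] − [p,r] + [p,q]. For instance
  ∂[v_0,v_1,v_4] = [v_1,v_4] − [v_0,v_4] + [v_0,v_1],
  ∂[v_2,v_3,v_4] = [v_3,v_4] − [v_2,v_4] + [v_2,v_3].
The resulting 10×5 matrix has rank 5, and its Smith normal form has invariant factors (1,1,1,1,1).

Now H_k = ker ∂_k / im ∂_{k+1}, so:

  H_0: rank C_0 − rank ∂_1 = 5 − 4 = 1, and the invariant factors of ∂_1 are all 1, so H_0 = Z.
  H_1: rank ker ∂_1 − rank ∂_2 = (10 − 4) − 5 = 1, and the invariant factors of ∂_2 are all 1, so H_1 = Z.
  H_2: rank ker ∂_2 − rank ∂_3 = (5 − 5) − 0 = 0, and there is no ∂_3, so H_2 = 0.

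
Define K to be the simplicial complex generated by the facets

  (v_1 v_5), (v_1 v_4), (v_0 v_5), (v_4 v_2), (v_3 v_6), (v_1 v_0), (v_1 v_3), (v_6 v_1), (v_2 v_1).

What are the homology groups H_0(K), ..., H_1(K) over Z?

H_0 ≅ Z,  H_1 ≅ Z^3.

Fix the vertex order v_0 < v_1 < v_2 < v_3 < v_4 < v_5 < v_6 and write every simplex with vertices in increasing order. Then dim K = 1 and the simplices of K are:

  0-simplices (7): [v_0], [v_1], [v_2], [v_3], [v_4], [v_5], [v_6]
  1-simplices (9): [v_0,v_1], [v_0,v_5], [v_1,v_2], [v_1,v_3], [v_1,v_4], [v_1,v_5], [v_1,v_6], [v_2,v_4], [v_3,v_6]

giving chain groups C_0 ≅ Z^7, C_1 ≅ Z^9.

The boundary map ∂_1: C_1 → C_0 sends each edge [p,q] (with p < q) to q − p.
This gives a 7×9 integer matrix of rank 6; reducing to Smith normal form yields diagonal entries (1,1,1,1,1,1).

Reading off H_k = ker ∂_k / im ∂_{k+1}:

  H_0: rank C_0 − rank ∂_1 = 7 − 6 = 1, and the invariant factors of ∂_1 are all 1, so H_0 ≅ Z.
  H_1: rank ker ∂_1 − rank ∂_2 = (9 − 6) − 0 = 3, and there is no ∂_2, so H_1 ≅ Z^3.

(K is a triangulation of a wedge of 3 circles.)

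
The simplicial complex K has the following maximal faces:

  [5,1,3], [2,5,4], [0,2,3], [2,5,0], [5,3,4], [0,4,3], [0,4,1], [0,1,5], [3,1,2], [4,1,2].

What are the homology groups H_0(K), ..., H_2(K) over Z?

Fix the vertex order 0 < 1 < 2 < 3 < 4 < 5 and write every simplex with vertices in increasing order. Then dim K = 2 and the simplices of K are:

  0-simplices (6): [0], [1], [2], [3], [4], [5]
  1-simplices (15): [0,1], [0,2], [0,3], [0,4], [0,5], [1,2], [1,3], [1,4], [1,5], [2,3], [2,4], [2,5], [3,4], [3,5], [4,5]
  2-simplices (10): [0,1,4], [0,1,5], [0,2,3], [0,2,5], [0,3,4], [1,2,3], [1,2,4], [1,3,5], [2,4,5], [3,4,5]

Hence C_0 ≅ Z^6, C_1 ≅ Z^15, C_2 ≅ Z^10.

Boundary ∂_1: C_1 → C_0 is given by ∂[p,q] = [q] − [p]. For instance
  ∂[0,5] = [5] − [0].
As a 6×15 matrix over Z this has rank 5, with invariant factors (1,1,1,1,1).

The boundary map ∂_2: C_2 → C_1 maps a triangle to the signed sum of its edges. For instance
  ∂[0,2,5] = [2,5] − [0,5] + [0,2],
  ∂[1,2,3] = [2,3] − [1,3] + [1,2].
The 15×10 boundary matrix has rank 10 and Smith normal form diag(1,1,1,1,1,1,1,1,1,2).

Computing H_k = (kernel of ∂_k) / (image of ∂_{k+1}):

  H_0: rank C_0 − rank ∂_1 = 6 − 5 = 1, and the invariant factors of ∂_1 are all 1, so H_0 ≅ Z.
  H_1: rank ker ∂_1 − rank ∂_2 = (15 − 5) − 10 = 0, and ∂_2 has invariant factor 2 > 1, so H_1 ≅ Z/2Z.
  H_2: rank ker ∂_2 − rank ∂_3 = (10 − 10) − 0 = 0, and there is no ∂_3, so H_2 ≅ 0.

As a check, the Euler characteristic is 6 − 15 + 10 = 1, which agrees with 1 − 0 + 0 = 1.
(K is a triangulation of the real projective plane RP^2.)

H_0 = Z,  H_1 = Z/2Z,  H_2 = 0.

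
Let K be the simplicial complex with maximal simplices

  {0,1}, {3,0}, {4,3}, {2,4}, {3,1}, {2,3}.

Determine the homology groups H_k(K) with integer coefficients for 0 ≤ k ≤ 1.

K has 5 vertices, 6 edges.
rank ∂_0 = 0, rank ∂_1 = 4 ⇒ b_0 = 5 − 0 − 4 = 1; all invariant factors of ∂_1 are 1 so no torsion. So H_0 ≅ Z.
rank ∂_1 = 4, rank ∂_2 = 0 ⇒ b_1 = 6 − 4 − 0 = 2. So H_1 ≅ Z^2.

H_0 = Z,  H_1 = Z^2.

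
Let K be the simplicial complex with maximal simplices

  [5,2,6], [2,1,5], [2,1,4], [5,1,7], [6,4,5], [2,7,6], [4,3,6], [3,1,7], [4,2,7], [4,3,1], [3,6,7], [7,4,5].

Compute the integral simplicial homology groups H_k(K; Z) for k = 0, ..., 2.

Take the total order 1 < 2 < 3 < 4 < 5 < 6 < 7 on the vertex set. Then K (dimension 2) consists of the simplices:

  0-simplices (7): [1], [2], [3], [4], [5], [6], [7]
  1-simplices (18): [1,2], [1,3], [1,4], [1,5], [1,7], [2,4], [2,5], [2,6], [2,7], [3,4], [3,6], [3,7], [4,5], [4,6], [4,7], [5,6], [5,7], [6,7]
  2-simplices (12): [1,2,4], [1,2,5], [1,3,4], [1,3,7], [1,5,7], [2,4,7], [2,5,6], [2,6,7], [3,4,6], [3,6,7], [4,5,6], [4,5,7]

so the chain groups are C_0 ≅ Z^7, C_1 ≅ Z^18, C_2 ≅ Z^12.

The boundary map ∂_1: C_1 → C_0 is given by ∂[p,q] = [q] − [p]. For instance
  ∂[1,7] = [7] − [1].
As a 7×18 matrix over Z this has rank 6, with invariant factors (1,1,1,1,1,1).

The boundary map ∂_2: C_2 → C_1 acts by ∂[p,q,r] = [q,r] − [p,r] + [p,q]. For instance
  ∂[3,4,6] = [4,6] − [3,6] + [3,4],
  ∂[1,3,4] = [3,4] − [1,4] + [1,3].
As a 18×12 matrix over Z this has rank 12, with invariant factors (1,1,1,1,1,1,1,1,1,1,1,2).

Reading off H_k = ker ∂_k / im ∂_{k+1}:

  H_0: rank C_0 − rank ∂_1 = 7 − 6 = 1, and the invariant factors of ∂_1 are all 1, so H_0 ≅ Z.
  H_1: rank ker ∂_1 − rank ∂_2 = (18 − 6) − 12 = 0, and ∂_2 has invariant factor 2 > 1, so H_1 ≅ Z/2.
  H_2: rank ker ∂_2 − rank ∂_3 = (12 − 12) − 0 = 0, and there is no ∂_3, so H_2 ≅ 0.

H_0 = Z,  H_1 = Z/2,  H_2 = 0.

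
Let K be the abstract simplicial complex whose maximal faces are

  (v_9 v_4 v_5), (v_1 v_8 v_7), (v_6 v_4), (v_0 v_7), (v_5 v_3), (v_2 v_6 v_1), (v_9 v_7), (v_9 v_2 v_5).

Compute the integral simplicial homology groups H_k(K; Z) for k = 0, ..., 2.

H_0 = Z,  H_1 = Z^2,  H_2 = 0.

Order the vertices as v_0 < v_1 < v_2 < v_3 < v_4 < v_5 < v_6 < v_7 < v_8 < v_9. Listing each simplex with vertices in this order, K has dimension 2 with simplices:

  0-simplices (10): [v_0], [v_1], [v_2], [v_3], [v_4], [v_5], [v_6], [v_7], [v_8], [v_9]
  1-simplices (15): (15 of them)
  2-simplices (4): [v_1,v_2,v_6], [v_1,v_7,v_8], [v_2,v_5,v_9], [v_4,v_5,v_9]

so the chain groups are C_0 ≅ Z^10, C_1 ≅ Z^15, C_2 ≅ Z^4.

The boundary map ∂_1: C_1 → C_0 sends each edge [p,q] (with p < q) to q − p. For instance
  ∂[v_4,v_6] = [v_6] − [v_4].
This gives a 10×15 integer matrix of rank 9; reducing to Smith normal form yields diagonal entries (1,1,1,1,1,1,1,1,1).

Boundary ∂_2: C_2 → C_1 sends each 2-simplex [p,q,r] to [q,r] − [p,r] + [p,q]. For instance
  ∂[v_1,v_7,v_8] = [v_7,v_8] − [v_1,v_8] + [v_1,v_7],
  ∂[v_4,v_5,v_9] = [v_5,v_9] − [v_4,v_9] + [v_4,v_5].
This gives a 15×4 integer matrix of rank 4; reducing to Smith normal form yields diagonal entries (1,1,1,1).

Computing H_k = (kernel of ∂_k) / (image of ∂_{k+1}):

  H_0: rank C_0 − rank ∂_1 = 10 − 9 = 1, and the invariant factors of ∂_1 are all 1, so H_0 = Z.
  H_1: rank ker ∂_1 − rank ∂_2 = (15 − 9) − 4 = 2, and the invariant factors of ∂_2 are all 1, so H_1 = Z^2.
  H_2: rank ker ∂_2 − rank ∂_3 = (4 − 4) − 0 = 0, and there is no ∂_3, so H_2 = 0.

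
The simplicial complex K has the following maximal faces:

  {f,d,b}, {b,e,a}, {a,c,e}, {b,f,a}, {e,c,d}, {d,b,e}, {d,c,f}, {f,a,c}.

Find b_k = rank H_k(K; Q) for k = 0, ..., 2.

Fix the vertex order a < b < c < d < e < f and write every simplex with vertices in increasing order. Then dim K = 2 and the simplices of K are:

  0-simplices (6): a, b, c, d, e, f
  1-simplices (12): ab, ac, ae, af, bd, be, bf, cd, ce, cf, de, df
  2-simplices (8): abe, abf, ace, acf, bde, bdf, cde, cdf

Hence C_0 ≅ Z^6, C_1 ≅ Z^12, C_2 ≅ Z^8.

∂_1: C_1 → C_0 sends each edge [p,q] (with p < q) to q − p.
The 6×12 boundary matrix has rank 5 and Smith normal form diag(1,1,1,1,1).

Boundary ∂_2: C_2 → C_1 acts by ∂[p,q,r] = [q,r] − [p,r] + [p,q]. For instance
  ∂ace = ce − ae + ac,
  ∂abf = bf − af + ab.
As a 12×8 matrix over Z this has rank 7, with invariant factors (1,1,1,1,1,1,1).

Reading off H_k = ker ∂_k / im ∂_{k+1}:

  H_0: rank C_0 − rank ∂_1 = 6 − 5 = 1, and the invariant factors of ∂_1 are all 1, so H_0 ≅ Z.
  H_1: rank ker ∂_1 − rank ∂_2 = (12 − 5) − 7 = 0, and the invariant factors of ∂_2 are all 1, so H_1 ≅ 0.
  H_2: rank ker ∂_2 − rank ∂_3 = (8 − 7) − 0 = 1, and there is no ∂_3, so H_2 ≅ Z.

As a check, the Euler characteristic is 6 − 12 + 8 = 2, which agrees with 1 − 0 + 1 = 2.
(K is a triangulation of the 2-sphere S^2.)

Hence the Betti numbers are b_0 = 1, b_1 = 0, b_2 = 1.

b_0 = 1, b_1 = 0, b_2 = 1.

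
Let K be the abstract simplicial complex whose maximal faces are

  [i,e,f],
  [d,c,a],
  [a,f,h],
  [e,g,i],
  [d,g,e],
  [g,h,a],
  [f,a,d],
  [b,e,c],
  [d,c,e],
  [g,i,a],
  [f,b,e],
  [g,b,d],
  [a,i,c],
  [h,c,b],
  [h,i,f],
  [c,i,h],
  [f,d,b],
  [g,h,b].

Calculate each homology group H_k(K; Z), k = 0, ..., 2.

H_0 = Z,  H_1 = Z ⊕ Z/2Z,  H_2 = 0.

K has 9 vertices, 27 edges, 18 triangles.
rank ∂_0 = 0, rank ∂_1 = 8 ⇒ b_0 = 9 − 0 − 8 = 1; all invariant factors of ∂_1 are 1 so no torsion. So H_0 = Z.
rank ∂_1 = 8, rank ∂_2 = 18 ⇒ b_1 = 27 − 8 − 18 = 1; ∂_2 has invariant factor(s) [2] giving torsion. So H_1 = Z ⊕ Z/2Z.
rank ∂_2 = 18, rank ∂_3 = 0 ⇒ b_2 = 18 − 18 − 0 = 0. So H_2 = 0.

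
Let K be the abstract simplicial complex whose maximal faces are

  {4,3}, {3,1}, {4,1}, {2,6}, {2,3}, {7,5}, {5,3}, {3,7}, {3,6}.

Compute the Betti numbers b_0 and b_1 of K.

b_0 = 1, b_1 = 3.

Order the vertices as 1 < 2 < 3 < 4 < 5 < 6 < 7. Listing each simplex with vertices in this order, K has dimension 1 with simplices:

  0-simplices (7): [1], [2], [3], [4], [5], [6], [7]
  1-simplices (9): [1,3], [1,4], [2,3], [2,6], [3,4], [3,5], [3,6], [3,7], [5,7]

giving chain groups C_0 ≅ Z^7, C_1 ≅ Z^9.

∂_1: C_1 → C_0 is given by ∂[p,q] = [q] − [p].
The 7×9 boundary matrix has rank 6 and Smith normal form diag(1,1,1,1,1,1).

Reading off H_k = ker ∂_k / im ∂_{k+1}:

  H_0: rank C_0 − rank ∂_1 = 7 − 6 = 1, and the invariant factors of ∂_1 are all 1, so H_0 = Z.
  H_1: rank ker ∂_1 − rank ∂_2 = (9 − 6) − 0 = 3, and there is no ∂_2, so H_1 = Z^3.

Hence the Betti numbers are b_0 = 1, b_1 = 3.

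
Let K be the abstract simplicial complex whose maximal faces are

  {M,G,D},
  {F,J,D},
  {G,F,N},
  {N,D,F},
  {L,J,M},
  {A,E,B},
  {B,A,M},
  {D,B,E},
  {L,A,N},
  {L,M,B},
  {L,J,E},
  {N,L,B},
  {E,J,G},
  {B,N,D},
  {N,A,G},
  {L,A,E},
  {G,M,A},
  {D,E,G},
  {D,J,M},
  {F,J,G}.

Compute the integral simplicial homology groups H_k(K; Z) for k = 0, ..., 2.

Take the total order A < B < D < E < F < G < J < L < M < N on the vertex set. Then K (dimension 2) consists of the simplices:

  0-simplices (10): A, B, D, E, F, G, J, L, M, N
  1-simplices (30): AB, AE, AG, AL, AM, AN, BD, BE, BL, BM, BN, DE, DF, DG, DJ, DM, DN, EG, EJ, EL, FG, FJ, FN, GJ, GM, GN, JL, JM, LM, LN
  2-simplices (20): ABE, ABM, AEL, AGM, AGN, ALN, BDE, BDN, BLM, BLN, DEG, DFJ, DFN, DGM, DJM, EGJ, EJL, FGJ, FGN, JLM

Hence C_0 ≅ Z^10, C_1 ≅ Z^30, C_2 ≅ Z^20.

Boundary ∂_1: C_1 → C_0 maps an edge to its endpoints' difference, ∂[p,q] = q − p. For instance
  ∂AB = B − A.
The resulting 10×30 matrix has rank 9, and its Smith normal form has invariant factors (1,1,1,1,1,1,1,1,1).

Boundary ∂_2: C_2 → C_1 sends each 2-simplex [p,q,r] to [q,r] − [p,r] + [p,q]. For instance
  ∂AGN = GN − AN + AG,
  ∂DFN = FN − DN + DF.
As a 30×20 matrix over Z this has rank 20, with invariant factors (1,1,1,1,1,1,1,1,1,1,1,1,1,1,1,1,1,1,1,2).

Now H_k = ker ∂_k / im ∂_{k+1}, so:

  H_0: rank C_0 − rank ∂_1 = 10 − 9 = 1, and the invariant factors of ∂_1 are all 1, so H_0 ≅ Z.
  H_1: rank ker ∂_1 − rank ∂_2 = (30 − 9) − 20 = 1, and ∂_2 has invariant factor 2 > 1, so H_1 ≅ Z ⊕ Z/2Z.
  H_2: rank ker ∂_2 − rank ∂_3 = (20 − 20) − 0 = 0, and there is no ∂_3, so H_2 ≅ 0.

H_0 ≅ Z,  H_1 ≅ Z ⊕ Z/2Z,  H_2 = 0.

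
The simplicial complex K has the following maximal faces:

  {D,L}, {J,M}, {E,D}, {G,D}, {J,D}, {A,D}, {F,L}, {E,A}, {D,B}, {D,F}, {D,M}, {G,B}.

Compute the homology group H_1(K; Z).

H_1 ≅ Z^4.

Fix the vertex order A < B < D < E < F < G < J < L < M and write every simplex with vertices in increasing order. Then dim K = 1 and the simplices of K are:

  0-simplices (9): A, B, D, E, F, G, J, L, M
  1-simplices (12): AD, AE, BD, BG, DE, DF, DG, DJ, DL, DM, FL, JM

Hence C_0 ≅ Z^9, C_1 ≅ Z^12.

∂_1: C_1 → C_0 maps an edge to its endpoints' difference, ∂[p,q] = q − p. For instance
  ∂DF = F − D.
The resulting 9×12 matrix has rank 8, and its Smith normal form has invariant factors (1,1,1,1,1,1,1,1).

Computing H_k = (kernel of ∂_k) / (image of ∂_{k+1}):

  H_1: rank ker ∂_1 − rank ∂_2 = (12 − 8) − 0 = 4, and there is no ∂_2, so H_1 = Z^4.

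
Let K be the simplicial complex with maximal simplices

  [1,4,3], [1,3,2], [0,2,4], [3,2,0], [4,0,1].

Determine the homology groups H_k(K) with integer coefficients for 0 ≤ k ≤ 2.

H_0 ≅ Z,  H_1 ≅ Z,  H_2 = 0.

We work with the vertex ordering 0 < 1 < 2 < 3 < 4. The simplices of K, each written with vertices in increasing order, are:

  0-simplices (5): [0], [1], [2], [3], [4]
  1-simplices (10): [0,1], [0,2], [0,3], [0,4], [1,2], [1,3], [1,4], [2,3], [2,4], [3,4]
  2-simplices (5): [0,1,4], [0,2,3], [0,2,4], [1,2,3], [1,3,4]

giving chain groups C_0 ≅ Z^5, C_1 ≅ Z^10, C_2 ≅ Z^5.

The boundary map ∂_1: C_1 → C_0 is given by ∂[p,q] = [q] − [p]. For instance
  ∂[2,3] = [3] − [2].
The resulting 5×10 matrix has rank 4, and its Smith normal form has invariant factors (1,1,1,1).

Boundary ∂_2: C_2 → C_1 maps a triangle to the signed sum of its edges. For instance
  ∂[1,2,3] = [2,3] − [1,3] + [1,2],
  ∂[0,2,3] = [2,3] − [0,3] + [0,2].
The resulting 10×5 matrix has rank 5, and its Smith normal form has invariant factors (1,1,1,1,1).

From H_k ≅ ker(∂_k) / im(∂_{k+1}) we obtain:

  H_0: rank C_0 − rank ∂_1 = 5 − 4 = 1, and the invariant factors of ∂_1 are all 1, so H_0 ≅ Z.
  H_1: rank ker ∂_1 − rank ∂_2 = (10 − 4) − 5 = 1, and the invariant factors of ∂_2 are all 1, so H_1 ≅ Z.
  H_2: rank ker ∂_2 − rank ∂_3 = (5 − 5) − 0 = 0, and there is no ∂_3, so H_2 ≅ 0.

As a check, the Euler characteristic is 5 − 10 + 5 = 0, which agrees with 1 − 1 + 0 = 0.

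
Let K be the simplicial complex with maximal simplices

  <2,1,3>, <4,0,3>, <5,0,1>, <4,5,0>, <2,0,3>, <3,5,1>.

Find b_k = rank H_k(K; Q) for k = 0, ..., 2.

b_0 = 1, b_1 = 1, b_2 = 0.

Order the vertices as 0 < 1 < 2 < 3 < 4 < 5. Listing each simplex with vertices in this order, K has dimension 2 with simplices:

  0-simplices (6): [0], [1], [2], [3], [4], [5]
  1-simplices (12): [0,1], [0,2], [0,3], [0,4], [0,5], [1,2], [1,3], [1,5], [2,3], [3,4], [3,5], [4,5]
  2-simplices (6): [0,1,5], [0,2,3], [0,3,4], [0,4,5], [1,2,3], [1,3,5]

Hence C_0 ≅ Z^6, C_1 ≅ Z^12, C_2 ≅ Z^6.

∂_1: C_1 → C_0 maps an edge to its endpoints' difference, ∂[p,q] = q − p.
The 6×12 boundary matrix has rank 5 and Smith normal form diag(1,1,1,1,1).

The boundary map ∂_2: C_2 → C_1 maps a triangle to the signed sum of its edges. For instance
  ∂[0,1,5] = [1,5] − [0,5] + [0,1],
  ∂[0,3,4] = [3,4] − [0,4] + [0,3].
As a 12×6 matrix over Z this has rank 6, with invariant factors (1,1,1,1,1,1).

Computing H_k = (kernel of ∂_k) / (image of ∂_{k+1}):

  H_0: rank C_0 − rank ∂_1 = 6 − 5 = 1, and the invariant factors of ∂_1 are all 1, so H_0 ≅ Z.
  H_1: rank ker ∂_1 − rank ∂_2 = (12 − 5) − 6 = 1, and the invariant factors of ∂_2 are all 1, so H_1 ≅ Z.
  H_2: rank ker ∂_2 − rank ∂_3 = (6 − 6) − 0 = 0, and there is no ∂_3, so H_2 ≅ 0.

Hence the Betti numbers are b_0 = 1, b_1 = 1, b_2 = 0.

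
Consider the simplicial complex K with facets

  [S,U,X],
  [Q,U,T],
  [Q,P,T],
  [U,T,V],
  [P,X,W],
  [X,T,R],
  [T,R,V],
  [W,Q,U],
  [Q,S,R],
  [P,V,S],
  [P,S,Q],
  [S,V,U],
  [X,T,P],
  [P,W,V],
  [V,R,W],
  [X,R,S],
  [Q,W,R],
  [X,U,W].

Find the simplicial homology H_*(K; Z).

H_0 ≅ Z,  H_1 ≅ Z^2,  H_2 ≅ Z.

We work with the vertex ordering P < Q < R < S < T < U < V < W < X. The simplices of K, each written with vertices in increasing order, are:

  0-simplices (9): P, Q, R, S, T, U, V, W, X
  1-simplices (27): PQ, PS, PT, PV, PW, PX, QR, QS, QT, QU, QW, RS, RT, RV, RW, RX, SU, SV, SX, TU, TV, TX, UV, UW, UX, VW, WX
  2-simplices (18): PQS, PQT, PSV, PTX, PVW, PWX, QRS, QRW, QTU, QUW, RSX, RTV, RTX, RVW, SUV, SUX, TUV, UWX

Hence C_0 ≅ Z^9, C_1 ≅ Z^27, C_2 ≅ Z^18.

Boundary ∂_1: C_1 → C_0 sends each edge [p,q] (with p < q) to q − p.
The resulting 9×27 matrix has rank 8, and its Smith normal form has invariant factors (1,1,1,1,1,1,1,1).

Boundary ∂_2: C_2 → C_1 maps a triangle to the signed sum of its edges. For instance
  ∂PVW = VW − PW + PV,
  ∂RVW = VW − RW + RV.
The 27×18 boundary matrix has rank 17 and Smith normal form diag(1,1,1,1,1,1,1,1,1,1,1,1,1,1,1,1,1).

Now H_k = ker ∂_k / im ∂_{k+1}, so:

  H_0: rank C_0 − rank ∂_1 = 9 − 8 = 1, and the invariant factors of ∂_1 are all 1, so H_0 ≅ Z.
  H_1: rank ker ∂_1 − rank ∂_2 = (27 − 8) − 17 = 2, and the invariant factors of ∂_2 are all 1, so H_1 ≅ Z^2.
  H_2: rank ker ∂_2 − rank ∂_3 = (18 − 17) − 0 = 1, and there is no ∂_3, so H_2 ≅ Z.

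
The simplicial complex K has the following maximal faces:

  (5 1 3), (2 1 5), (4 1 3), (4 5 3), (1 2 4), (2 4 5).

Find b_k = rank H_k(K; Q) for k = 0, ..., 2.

Take the total order 1 < 2 < 3 < 4 < 5 on the vertex set. Then K (dimension 2) consists of the simplices:

  0-simplices (5): [1], [2], [3], [4], [5]
  1-simplices (9): [1,2], [1,3], [1,4], [1,5], [2,4], [2,5], [3,4], [3,5], [4,5]
  2-simplices (6): [1,2,4], [1,2,5], [1,3,4], [1,3,5], [2,4,5], [3,4,5]

so the chain groups are C_0 ≅ Z^5, C_1 ≅ Z^9, C_2 ≅ Z^6.

∂_1: C_1 → C_0 is given by ∂[p,q] = [q] − [p].
As a 5×9 matrix over Z this has rank 4, with invariant factors (1,1,1,1).

∂_2: C_2 → C_1 maps a triangle to the signed sum of its edges. For instance
  ∂[2,4,5] = [4,5] − [2,5] + [2,4],
  ∂[1,2,4] = [2,4] − [1,4] + [1,2].
As a 9×6 matrix over Z this has rank 5, with invariant factors (1,1,1,1,1).

Now H_k = ker ∂_k / im ∂_{k+1}, so:

  H_0: rank C_0 − rank ∂_1 = 5 − 4 = 1, and the invariant factors of ∂_1 are all 1, so H_0 = Z.
  H_1: rank ker ∂_1 − rank ∂_2 = (9 − 4) − 5 = 0, and the invariant factors of ∂_2 are all 1, so H_1 = 0.
  H_2: rank ker ∂_2 − rank ∂_3 = (6 − 5) − 0 = 1, and there is no ∂_3, so H_2 = Z.

Hence the Betti numbers are b_0 = 1, b_1 = 0, b_2 = 1.

b_0 = 1, b_1 = 0, b_2 = 1.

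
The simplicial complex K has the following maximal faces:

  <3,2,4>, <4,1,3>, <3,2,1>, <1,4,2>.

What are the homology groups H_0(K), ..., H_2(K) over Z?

Take the total order 1 < 2 < 3 < 4 on the vertex set. Then K (dimension 2) consists of the simplices:

  0-simplices (4): [1], [2], [3], [4]
  1-simplices (6): [1,2], [1,3], [1,4], [2,3], [2,4], [3,4]
  2-simplices (4): [1,2,3], [1,2,4], [1,3,4], [2,3,4]

giving chain groups C_0 ≅ Z^4, C_1 ≅ Z^6, C_2 ≅ Z^4.

∂_1: C_1 → C_0 is given by ∂[p,q] = [q] − [p]. For instance
  ∂[1,2] = [2] − [1].
The resulting 4×6 matrix has rank 3, and its Smith normal form has invariant factors (1,1,1).

Boundary ∂_2: C_2 → C_1 acts by ∂[p,q,r] = [q,r] − [p,r] + [p,q]. For instance
  ∂[1,2,3] = [2,3] − [1,3] + [1,2],
  ∂[1,3,4] = [3,4] − [1,4] + [1,3].
The 6×4 boundary matrix has rank 3 and Smith normal form diag(1,1,1).

From H_k ≅ ker(∂_k) / im(∂_{k+1}) we obtain:

  H_0: rank C_0 − rank ∂_1 = 4 − 3 = 1, and the invariant factors of ∂_1 are all 1, so H_0 = Z.
  H_1: rank ker ∂_1 − rank ∂_2 = (6 − 3) − 3 = 0, and the invariant factors of ∂_2 are all 1, so H_1 = 0.
  H_2: rank ker ∂_2 − rank ∂_3 = (4 − 3) − 0 = 1, and there is no ∂_3, so H_2 = Z.

(K is a triangulation of the 2-sphere S^2.)

H_0 = Z,  H_1 = 0,  H_2 = Z.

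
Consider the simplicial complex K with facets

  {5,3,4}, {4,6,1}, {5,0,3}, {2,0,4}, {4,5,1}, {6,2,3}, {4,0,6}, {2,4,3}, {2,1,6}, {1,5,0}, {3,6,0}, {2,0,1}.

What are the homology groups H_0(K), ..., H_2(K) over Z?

H_0 ≅ Z,  H_1 ≅ Z/2,  H_2 = 0.

We work with the vertex ordering 0 < 1 < 2 < 3 < 4 < 5 < 6. The simplices of K, each written with vertices in increasing order, are:

  0-simplices (7): [0], [1], [2], [3], [4], [5], [6]
  1-simplices (18): [0,1], [0,2], [0,3], [0,4], [0,5], [0,6], [1,2], [1,4], [1,5], [1,6], [2,3], [2,4], [2,6], [3,4], [3,5], [3,6], [4,5], [4,6]
  2-simplices (12): [0,1,2], [0,1,5], [0,2,4], [0,3,5], [0,3,6], [0,4,6], [1,2,6], [1,4,5], [1,4,6], [2,3,4], [2,3,6], [3,4,5]

giving chain groups C_0 ≅ Z^7, C_1 ≅ Z^18, C_2 ≅ Z^12.

Boundary ∂_1: C_1 → C_0 is given by ∂[p,q] = [q] − [p]. For instance
  ∂[2,6] = [6] − [2].
The 7×18 boundary matrix has rank 6 and Smith normal form diag(1,1,1,1,1,1).

∂_2: C_2 → C_1 maps a triangle to the signed sum of its edges. For instance
  ∂[0,2,4] = [2,4] − [0,4] + [0,2],
  ∂[1,4,5] = [4,5] − [1,5] + [1,4].
This gives a 18×12 integer matrix of rank 12; reducing to Smith normal form yields diagonal entries (1,1,1,1,1,1,1,1,1,1,1,2).

From H_k ≅ ker(∂_k) / im(∂_{k+1}) we obtain:

  H_0: rank C_0 − rank ∂_1 = 7 − 6 = 1, and the invariant factors of ∂_1 are all 1, so H_0 ≅ Z.
  H_1: rank ker ∂_1 − rank ∂_2 = (18 − 6) − 12 = 0, and ∂_2 has invariant factor 2 > 1, so H_1 ≅ Z/2.
  H_2: rank ker ∂_2 − rank ∂_3 = (12 − 12) − 0 = 0, and there is no ∂_3, so H_2 ≅ 0.

As a check, the Euler characteristic is 7 − 18 + 12 = 1, which agrees with 1 − 0 + 0 = 1.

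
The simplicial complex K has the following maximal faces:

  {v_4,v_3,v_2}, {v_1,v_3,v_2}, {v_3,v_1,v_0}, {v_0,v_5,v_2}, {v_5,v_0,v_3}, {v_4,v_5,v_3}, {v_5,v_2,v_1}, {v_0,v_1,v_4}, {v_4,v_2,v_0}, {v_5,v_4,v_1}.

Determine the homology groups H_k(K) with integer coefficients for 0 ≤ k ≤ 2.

H_0 = Z,  H_1 = Z/2Z,  H_2 = 0.

Order the vertices as v_0 < v_1 < v_2 < v_3 < v_4 < v_5. Listing each simplex with vertices in this order, K has dimension 2 with simplices:

  0-simplices (6): [v_0], [v_1], [v_2], [v_3], [v_4], [v_5]
  1-simplices (15): (15 of them)
  2-simplices (10): [v_0,v_1,v_3], [v_0,v_1,v_4], [v_0,v_2,v_4], [v_0,v_2,v_5], [v_0,v_3,v_5], [v_1,v_2,v_3], [v_1,v_2,v_5], [v_1,v_4,v_5], [v_2,v_3,v_4], [v_3,v_4,v_5]

Hence C_0 ≅ Z^6, C_1 ≅ Z^15, C_2 ≅ Z^10.

∂_1: C_1 → C_0 is given by ∂[p,q] = [q] − [p]. For instance
  ∂[v_0,v_2] = [v_2] − [v_0].
The 6×15 boundary matrix has rank 5 and Smith normal form diag(1,1,1,1,1).

Boundary ∂_2: C_2 → C_1 maps a triangle to the signed sum of its edges. For instance
  ∂[v_1,v_4,v_5] = [v_4,v_5] − [v_1,v_5] + [v_1,v_4],
  ∂[v_0,v_1,v_4] = [v_1,v_4] − [v_0,v_4] + [v_0,v_1].
The resulting 15×10 matrix has rank 10, and its Smith normal form has invariant factors (1,1,1,1,1,1,1,1,1,2).

Now H_k = ker ∂_k / im ∂_{k+1}, so:

  H_0: rank C_0 − rank ∂_1 = 6 − 5 = 1, and the invariant factors of ∂_1 are all 1, so H_0 ≅ Z.
  H_1: rank ker ∂_1 − rank ∂_2 = (15 − 5) − 10 = 0, and ∂_2 has invariant factor 2 > 1, so H_1 ≅ Z/2Z.
  H_2: rank ker ∂_2 − rank ∂_3 = (10 − 10) − 0 = 0, and there is no ∂_3, so H_2 ≅ 0.

As a check, the Euler characteristic is 6 − 15 + 10 = 1, which agrees with 1 − 0 + 0 = 1.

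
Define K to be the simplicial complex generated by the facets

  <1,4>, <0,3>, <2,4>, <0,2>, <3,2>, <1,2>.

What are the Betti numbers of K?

b_0 = 1, b_1 = 2.

K has 5 vertices, 6 edges.
rank ∂_0 = 0, rank ∂_1 = 4 ⇒ b_0 = 5 − 0 − 4 = 1; all invariant factors of ∂_1 are 1 so no torsion. So H_0 ≅ Z.
rank ∂_1 = 4, rank ∂_2 = 0 ⇒ b_1 = 6 − 4 − 0 = 2. So H_1 ≅ Z^2.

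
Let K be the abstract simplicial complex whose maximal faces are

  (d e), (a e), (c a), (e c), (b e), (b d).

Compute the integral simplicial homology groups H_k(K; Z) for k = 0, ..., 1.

We work with the vertex ordering a < b < c < d < e. The simplices of K, each written with vertices in increasing order, are:

  0-simplices (5): a, b, c, d, e
  1-simplices (6): ac, ae, bd, be, ce, de

Hence C_0 ≅ Z^5, C_1 ≅ Z^6.

∂_1: C_1 → C_0 is given by ∂[p,q] = [q] − [p]. For instance
  ∂ae = e − a.
As a 5×6 matrix over Z this has rank 4, with invariant factors (1,1,1,1).

From H_k ≅ ker(∂_k) / im(∂_{k+1}) we obtain:

  H_0: rank C_0 − rank ∂_1 = 5 − 4 = 1, and the invariant factors of ∂_1 are all 1, so H_0 = Z.
  H_1: rank ker ∂_1 − rank ∂_2 = (6 − 4) − 0 = 2, and there is no ∂_2, so H_1 = Z^2.

As a check, the Euler characteristic is 5 − 6 = -1, which agrees with 1 − 2 = -1.
(K is a triangulation of a wedge of 2 circles.)

H_0 = Z,  H_1 = Z^2.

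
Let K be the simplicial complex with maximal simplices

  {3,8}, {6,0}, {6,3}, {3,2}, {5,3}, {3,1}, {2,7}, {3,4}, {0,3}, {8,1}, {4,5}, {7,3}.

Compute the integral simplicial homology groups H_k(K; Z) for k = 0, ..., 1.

Order the vertices as 0 < 1 < 2 < 3 < 4 < 5 < 6 < 7 < 8. Listing each simplex with vertices in this order, K has dimension 1 with simplices:

  0-simplices (9): [0], [1], [2], [3], [4], [5], [6], [7], [8]
  1-simplices (12): [0,3], [0,6], [1,3], [1,8], [2,3], [2,7], [3,4], [3,5], [3,6], [3,7], [3,8], [4,5]

Hence C_0 ≅ Z^9, C_1 ≅ Z^12.

Boundary ∂_1: C_1 → C_0 maps an edge to its endpoints' difference, ∂[p,q] = q − p. For instance
  ∂[1,8] = [8] − [1].
As a 9×12 matrix over Z this has rank 8, with invariant factors (1,1,1,1,1,1,1,1).

Reading off H_k = ker ∂_k / im ∂_{k+1}:

  H_0: rank C_0 − rank ∂_1 = 9 − 8 = 1, and the invariant factors of ∂_1 are all 1, so H_0 ≅ Z.
  H_1: rank ker ∂_1 − rank ∂_2 = (12 − 8) − 0 = 4, and there is no ∂_2, so H_1 ≅ Z^4.

(K is a triangulation of a wedge of 4 circles.)

H_0 ≅ Z,  H_1 ≅ Z^4.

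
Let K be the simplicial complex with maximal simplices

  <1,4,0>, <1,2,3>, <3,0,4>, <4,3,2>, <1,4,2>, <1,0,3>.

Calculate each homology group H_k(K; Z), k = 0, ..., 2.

H_0 ≅ Z,  H_1 = 0,  H_2 ≅ Z.

K has 5 vertices, 9 edges, 6 triangles.
rank ∂_0 = 0, rank ∂_1 = 4 ⇒ b_0 = 5 − 0 − 4 = 1; all invariant factors of ∂_1 are 1 so no torsion. So H_0 = Z.
rank ∂_1 = 4, rank ∂_2 = 5 ⇒ b_1 = 9 − 4 − 5 = 0; all invariant factors of ∂_2 are 1 so no torsion. So H_1 = 0.
rank ∂_2 = 5, rank ∂_3 = 0 ⇒ b_2 = 6 − 5 − 0 = 1. So H_2 = Z.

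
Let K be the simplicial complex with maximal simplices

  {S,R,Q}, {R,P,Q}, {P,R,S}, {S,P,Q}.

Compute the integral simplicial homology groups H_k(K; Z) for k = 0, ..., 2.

H_0 ≅ Z,  H_1 = 0,  H_2 ≅ Z.

K has 4 vertices, 6 edges, 4 triangles.
rank ∂_0 = 0, rank ∂_1 = 3 ⇒ b_0 = 4 − 0 − 3 = 1; all invariant factors of ∂_1 are 1 so no torsion. So H_0 = Z.
rank ∂_1 = 3, rank ∂_2 = 3 ⇒ b_1 = 6 − 3 − 3 = 0; all invariant factors of ∂_2 are 1 so no torsion. So H_1 = 0.
rank ∂_2 = 3, rank ∂_3 = 0 ⇒ b_2 = 4 − 3 − 0 = 1. So H_2 = Z.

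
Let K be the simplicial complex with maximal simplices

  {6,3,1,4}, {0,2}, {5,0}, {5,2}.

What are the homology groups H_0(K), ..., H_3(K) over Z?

H_0 ≅ Z^2,  H_1 ≅ Z,  H_2 = 0,  H_3 = 0.

K has 7 vertices, 9 edges, 4 triangles, 1 3-simplex.
rank ∂_0 = 0, rank ∂_1 = 5 ⇒ b_0 = 7 − 0 − 5 = 2; all invariant factors of ∂_1 are 1 so no torsion. So H_0 = Z^2.
rank ∂_1 = 5, rank ∂_2 = 3 ⇒ b_1 = 9 − 5 − 3 = 1; all invariant factors of ∂_2 are 1 so no torsion. So H_1 = Z.
rank ∂_2 = 3, rank ∂_3 = 1 ⇒ b_2 = 4 − 3 − 1 = 0; all invariant factors of ∂_3 are 1 so no torsion. So H_2 = 0.
rank ∂_3 = 1, rank ∂_4 = 0 ⇒ b_3 = 1 − 1 − 0 = 0. So H_3 = 0.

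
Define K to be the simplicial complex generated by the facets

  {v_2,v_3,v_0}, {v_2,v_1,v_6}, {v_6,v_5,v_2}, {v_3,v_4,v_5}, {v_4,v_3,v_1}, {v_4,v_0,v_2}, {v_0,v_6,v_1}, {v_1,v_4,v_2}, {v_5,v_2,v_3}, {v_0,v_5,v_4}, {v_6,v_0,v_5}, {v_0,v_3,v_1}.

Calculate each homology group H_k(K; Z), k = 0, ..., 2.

Take the total order v_0 < v_1 < v_2 < v_3 < v_4 < v_5 < v_6 on the vertex set. Then K (dimension 2) consists of the simplices:

  0-simplices (7): [v_0], [v_1], [v_2], [v_3], [v_4], [v_5], [v_6]
  1-simplices (18): (18 of them)
  2-simplices (12): (12 of them)

Hence C_0 ≅ Z^7, C_1 ≅ Z^18, C_2 ≅ Z^12.

Boundary ∂_1: C_1 → C_0 maps an edge to its endpoints' difference, ∂[p,q] = q − p. For instance
  ∂[v_0,v_5] = [v_5] − [v_0].
The 7×18 boundary matrix has rank 6 and Smith normal form diag(1,1,1,1,1,1).

∂_2: C_2 → C_1 sends each 2-simplex [p,q,r] to [q,r] − [p,r] + [p,q]. For instance
  ∂[v_2,v_3,v_5] = [v_3,v_5] − [v_2,v_5] + [v_2,v_3],
  ∂[v_0,v_1,v_6] = [v_1,v_6] − [v_0,v_6] + [v_0,v_1].
The 18×12 boundary matrix has rank 12 and Smith normal form diag(1,1,1,1,1,1,1,1,1,1,1,2).

Computing H_k = (kernel of ∂_k) / (image of ∂_{k+1}):

  H_0: rank C_0 − rank ∂_1 = 7 − 6 = 1, and the invariant factors of ∂_1 are all 1, so H_0 = Z.
  H_1: rank ker ∂_1 − rank ∂_2 = (18 − 6) − 12 = 0, and ∂_2 has invariant factor 2 > 1, so H_1 = Z_2.
  H_2: rank ker ∂_2 − rank ∂_3 = (12 − 12) − 0 = 0, and there is no ∂_3, so H_2 = 0.

H_0 = Z,  H_1 = Z_2,  H_2 = 0.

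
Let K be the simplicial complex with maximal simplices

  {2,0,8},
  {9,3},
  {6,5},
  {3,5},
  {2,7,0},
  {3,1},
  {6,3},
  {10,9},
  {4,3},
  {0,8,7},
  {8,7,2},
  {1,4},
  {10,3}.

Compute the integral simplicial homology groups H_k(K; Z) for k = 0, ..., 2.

Fix the vertex order 0 < 1 < 2 < 3 < 4 < 5 < 6 < 7 < 8 < 9 < 10 and write every simplex with vertices in increasing order. Then dim K = 2 and the simplices of K are:

  0-simplices (11): [0], [1], [2], [3], [4], [5], [6], [7], [8], [9], [10]
  1-simplices (15): [0,2], [0,7], [0,8], [1,3], [1,4], [2,7], [2,8], [3,4], [3,5], [3,6], [3,9], [3,10], [5,6], [7,8], [9,10]
  2-simplices (4): [0,2,7], [0,2,8], [0,7,8], [2,7,8]

so the chain groups are C_0 ≅ Z^11, C_1 ≅ Z^15, C_2 ≅ Z^4.

∂_1: C_1 → C_0 sends each edge [p,q] (with p < q) to q − p. For instance
  ∂[7,8] = [8] − [7].
As a 11×15 matrix over Z this has rank 9, with invariant factors (1,1,1,1,1,1,1,1,1).

The boundary map ∂_2: C_2 → C_1 sends each 2-simplex [p,q,r] to [q,r] − [p,r] + [p,q]. For instance
  ∂[0,2,8] = [2,8] − [0,8] + [0,2],
  ∂[2,7,8] = [7,8] − [2,8] + [2,7].
This gives a 15×4 integer matrix of rank 3; reducing to Smith normal form yields diagonal entries (1,1,1).

From H_k ≅ ker(∂_k) / im(∂_{k+1}) we obtain:

  H_0: rank C_0 − rank ∂_1 = 11 − 9 = 2, and the invariant factors of ∂_1 are all 1, so H_0 = Z^2.
  H_1: rank ker ∂_1 − rank ∂_2 = (15 − 9) − 3 = 3, and the invariant factors of ∂_2 are all 1, so H_1 = Z^3.
  H_2: rank ker ∂_2 − rank ∂_3 = (4 − 3) − 0 = 1, and there is no ∂_3, so H_2 = Z.

(K is a triangulation of the disjoint union of a wedge of 3 circles and the 2-sphere S^2.)

H_0 ≅ Z^2,  H_1 ≅ Z^3,  H_2 ≅ Z.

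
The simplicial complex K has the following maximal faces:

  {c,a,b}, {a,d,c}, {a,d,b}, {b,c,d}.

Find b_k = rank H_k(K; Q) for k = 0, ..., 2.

Take the total order a < b < c < d on the vertex set. Then K (dimension 2) consists of the simplices:

  0-simplices (4): a, b, c, d
  1-simplices (6): ab, ac, ad, bc, bd, cd
  2-simplices (4): abc, abd, acd, bcd

so the chain groups are C_0 ≅ Z^4, C_1 ≅ Z^6, C_2 ≅ Z^4.

The boundary map ∂_1: C_1 → C_0 maps an edge to its endpoints' difference, ∂[p,q] = q − p. For instance
  ∂ad = d − a.
This gives a 4×6 integer matrix of rank 3; reducing to Smith normal form yields diagonal entries (1,1,1).

The boundary map ∂_2: C_2 → C_1 acts by ∂[p,q,r] = [q,r] − [p,r] + [p,q]. For instance
  ∂bcd = cd − bd + bc,
  ∂acd = cd − ad + ac.
This gives a 6×4 integer matrix of rank 3; reducing to Smith normal form yields diagonal entries (1,1,1).

Reading off H_k = ker ∂_k / im ∂_{k+1}:

  H_0: rank C_0 − rank ∂_1 = 4 − 3 = 1, and the invariant factors of ∂_1 are all 1, so H_0 = Z.
  H_1: rank ker ∂_1 − rank ∂_2 = (6 − 3) − 3 = 0, and the invariant factors of ∂_2 are all 1, so H_1 = 0.
  H_2: rank ker ∂_2 − rank ∂_3 = (4 − 3) − 0 = 1, and there is no ∂_3, so H_2 = Z.

Hence the Betti numbers are b_0 = 1, b_1 = 0, b_2 = 1.

b_0 = 1, b_1 = 0, b_2 = 1.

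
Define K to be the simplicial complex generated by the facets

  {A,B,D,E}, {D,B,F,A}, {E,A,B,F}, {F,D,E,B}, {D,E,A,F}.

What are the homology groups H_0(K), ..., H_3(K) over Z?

Fix the vertex order A < B < D < E < F and write every simplex with vertices in increasing order. Then dim K = 3 and the simplices of K are:

  0-simplices (5): A, B, D, E, F
  1-simplices (10): AB, AD, AE, AF, BD, BE, BF, DE, DF, EF
  2-simplices (10): ABD, ABE, ABF, ADE, ADF, AEF, BDE, BDF, BEF, DEF
  3-simplices (5): ABDE, ABDF, ABEF, ADEF, BDEF

giving chain groups C_0 ≅ Z^5, C_1 ≅ Z^10, C_2 ≅ Z^10, C_3 ≅ Z^5.

∂_1: C_1 → C_0 is given by ∂[p,q] = [q] − [p]. For instance
  ∂BD = D − B.
The resulting 5×10 matrix has rank 4, and its Smith normal form has invariant factors (1,1,1,1).

Boundary ∂_2: C_2 → C_1 maps a triangle to the signed sum of its edges. For instance
  ∂ADF = DF − AF + AD,
  ∂BDF = DF − BF + BD.
The 10×10 boundary matrix has rank 6 and Smith normal form diag(1,1,1,1,1,1).

Boundary ∂_3: C_3 → C_2 sends each 3-simplex σ to the alternating sum Σ_i (−1)^i (σ with its i-th vertex removed). For instance
  ∂ADEF = DEF − AEF + ADF − ADE,
  ∂BDEF = DEF − BEF + BDF − BDE.
As a 10×5 matrix over Z this has rank 4, with invariant factors (1,1,1,1).

From H_k ≅ ker(∂_k) / im(∂_{k+1}) we obtain:

  H_0: rank C_0 − rank ∂_1 = 5 − 4 = 1, and the invariant factors of ∂_1 are all 1, so H_0 ≅ Z.
  H_1: rank ker ∂_1 − rank ∂_2 = (10 − 4) − 6 = 0, and the invariant factors of ∂_2 are all 1, so H_1 ≅ 0.
  H_2: rank ker ∂_2 − rank ∂_3 = (10 − 6) − 4 = 0, and the invariant factors of ∂_3 are all 1, so H_2 ≅ 0.
  H_3: rank ker ∂_3 − rank ∂_4 = (5 − 4) − 0 = 1, and there is no ∂_4, so H_3 ≅ Z.

As a check, the Euler characteristic is 5 − 10 + 10 − 5 = 0, which agrees with 1 − 0 + 0 − 1 = 0.
(K is a triangulation of the 3-sphere S^3.)

H_0 = Z,  H_1 = 0,  H_2 = 0,  H_3 = Z.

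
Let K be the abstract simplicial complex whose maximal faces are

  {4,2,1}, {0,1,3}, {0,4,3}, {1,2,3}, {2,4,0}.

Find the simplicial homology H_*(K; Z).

H_0 = Z,  H_1 = Z,  H_2 = 0.

Order the vertices as 0 < 1 < 2 < 3 < 4. Listing each simplex with vertices in this order, K has dimension 2 with simplices:

  0-simplices (5): [0], [1], [2], [3], [4]
  1-simplices (10): [0,1], [0,2], [0,3], [0,4], [1,2], [1,3], [1,4], [2,3], [2,4], [3,4]
  2-simplices (5): [0,1,3], [0,2,4], [0,3,4], [1,2,3], [1,2,4]

so the chain groups are C_0 ≅ Z^5, C_1 ≅ Z^10, C_2 ≅ Z^5.

The boundary map ∂_1: C_1 → C_0 maps an edge to its endpoints' difference, ∂[p,q] = q − p.
This gives a 5×10 integer matrix of rank 4; reducing to Smith normal form yields diagonal entries (1,1,1,1).

The boundary map ∂_2: C_2 → C_1 acts by ∂[p,q,r] = [q,r] − [p,r] + [p,q]. For instance
  ∂[0,2,4] = [2,4] − [0,4] + [0,2],
  ∂[0,1,3] = [1,3] − [0,3] + [0,1].
This gives a 10×5 integer matrix of rank 5; reducing to Smith normal form yields diagonal entries (1,1,1,1,1).

Computing H_k = (kernel of ∂_k) / (image of ∂_{k+1}):

  H_0: rank C_0 − rank ∂_1 = 5 − 4 = 1, and the invariant factors of ∂_1 are all 1, so H_0 ≅ Z.
  H_1: rank ker ∂_1 − rank ∂_2 = (10 − 4) − 5 = 1, and the invariant factors of ∂_2 are all 1, so H_1 ≅ Z.
  H_2: rank ker ∂_2 − rank ∂_3 = (5 − 5) − 0 = 0, and there is no ∂_3, so H_2 ≅ 0.

As a check, the Euler characteristic is 5 − 10 + 5 = 0, which agrees with 1 − 1 + 0 = 0.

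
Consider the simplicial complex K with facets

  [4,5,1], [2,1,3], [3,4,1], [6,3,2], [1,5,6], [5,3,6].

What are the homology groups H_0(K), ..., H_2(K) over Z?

Order the vertices as 1 < 2 < 3 < 4 < 5 < 6. Listing each simplex with vertices in this order, K has dimension 2 with simplices:

  0-simplices (6): [1], [2], [3], [4], [5], [6]
  1-simplices (12): [1,2], [1,3], [1,4], [1,5], [1,6], [2,3], [2,6], [3,4], [3,5], [3,6], [4,5], [5,6]
  2-simplices (6): [1,2,3], [1,3,4], [1,4,5], [1,5,6], [2,3,6], [3,5,6]

so the chain groups are C_0 ≅ Z^6, C_1 ≅ Z^12, C_2 ≅ Z^6.

∂_1: C_1 → C_0 maps an edge to its endpoints' difference, ∂[p,q] = q − p.
This gives a 6×12 integer matrix of rank 5; reducing to Smith normal form yields diagonal entries (1,1,1,1,1).

Boundary ∂_2: C_2 → C_1 maps a triangle to the signed sum of its edges. For instance
  ∂[1,3,4] = [3,4] − [1,4] + [1,3],
  ∂[2,3,6] = [3,6] − [2,6] + [2,3].
The resulting 12×6 matrix has rank 6, and its Smith normal form has invariant factors (1,1,1,1,1,1).

From H_k ≅ ker(∂_k) / im(∂_{k+1}) we obtain:

  H_0: rank C_0 − rank ∂_1 = 6 − 5 = 1, and the invariant factors of ∂_1 are all 1, so H_0 = Z.
  H_1: rank ker ∂_1 − rank ∂_2 = (12 − 5) − 6 = 1, and the invariant factors of ∂_2 are all 1, so H_1 = Z.
  H_2: rank ker ∂_2 − rank ∂_3 = (6 − 6) − 0 = 0, and there is no ∂_3, so H_2 = 0.

As a check, the Euler characteristic is 6 − 12 + 6 = 0, which agrees with 1 − 1 + 0 = 0.

H_0 ≅ Z,  H_1 ≅ Z,  H_2 = 0.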